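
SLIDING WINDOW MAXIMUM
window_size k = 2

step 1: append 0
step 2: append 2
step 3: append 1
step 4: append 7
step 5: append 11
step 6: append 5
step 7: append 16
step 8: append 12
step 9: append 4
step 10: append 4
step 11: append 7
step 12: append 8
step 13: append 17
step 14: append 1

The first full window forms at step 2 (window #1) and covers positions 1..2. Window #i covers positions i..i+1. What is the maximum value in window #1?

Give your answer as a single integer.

step 1: append 0 -> window=[0] (not full yet)
step 2: append 2 -> window=[0, 2] -> max=2
Window #1 max = 2

Answer: 2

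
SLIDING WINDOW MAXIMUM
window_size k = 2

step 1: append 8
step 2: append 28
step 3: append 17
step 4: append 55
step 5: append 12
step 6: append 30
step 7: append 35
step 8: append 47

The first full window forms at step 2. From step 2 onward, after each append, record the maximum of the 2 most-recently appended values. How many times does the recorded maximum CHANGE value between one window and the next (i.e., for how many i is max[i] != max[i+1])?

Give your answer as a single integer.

Answer: 4

Derivation:
step 1: append 8 -> window=[8] (not full yet)
step 2: append 28 -> window=[8, 28] -> max=28
step 3: append 17 -> window=[28, 17] -> max=28
step 4: append 55 -> window=[17, 55] -> max=55
step 5: append 12 -> window=[55, 12] -> max=55
step 6: append 30 -> window=[12, 30] -> max=30
step 7: append 35 -> window=[30, 35] -> max=35
step 8: append 47 -> window=[35, 47] -> max=47
Recorded maximums: 28 28 55 55 30 35 47
Changes between consecutive maximums: 4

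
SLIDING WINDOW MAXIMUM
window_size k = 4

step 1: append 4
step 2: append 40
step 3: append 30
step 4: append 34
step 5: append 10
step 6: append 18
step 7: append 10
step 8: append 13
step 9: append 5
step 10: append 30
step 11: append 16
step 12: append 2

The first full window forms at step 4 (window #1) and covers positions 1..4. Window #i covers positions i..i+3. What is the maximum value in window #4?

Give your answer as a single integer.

Answer: 34

Derivation:
step 1: append 4 -> window=[4] (not full yet)
step 2: append 40 -> window=[4, 40] (not full yet)
step 3: append 30 -> window=[4, 40, 30] (not full yet)
step 4: append 34 -> window=[4, 40, 30, 34] -> max=40
step 5: append 10 -> window=[40, 30, 34, 10] -> max=40
step 6: append 18 -> window=[30, 34, 10, 18] -> max=34
step 7: append 10 -> window=[34, 10, 18, 10] -> max=34
Window #4 max = 34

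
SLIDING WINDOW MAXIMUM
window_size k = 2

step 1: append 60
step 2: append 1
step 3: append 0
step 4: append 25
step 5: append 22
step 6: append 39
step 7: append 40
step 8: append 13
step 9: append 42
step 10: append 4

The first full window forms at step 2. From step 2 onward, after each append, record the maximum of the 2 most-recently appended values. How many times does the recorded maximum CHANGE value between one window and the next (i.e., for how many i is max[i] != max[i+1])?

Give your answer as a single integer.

step 1: append 60 -> window=[60] (not full yet)
step 2: append 1 -> window=[60, 1] -> max=60
step 3: append 0 -> window=[1, 0] -> max=1
step 4: append 25 -> window=[0, 25] -> max=25
step 5: append 22 -> window=[25, 22] -> max=25
step 6: append 39 -> window=[22, 39] -> max=39
step 7: append 40 -> window=[39, 40] -> max=40
step 8: append 13 -> window=[40, 13] -> max=40
step 9: append 42 -> window=[13, 42] -> max=42
step 10: append 4 -> window=[42, 4] -> max=42
Recorded maximums: 60 1 25 25 39 40 40 42 42
Changes between consecutive maximums: 5

Answer: 5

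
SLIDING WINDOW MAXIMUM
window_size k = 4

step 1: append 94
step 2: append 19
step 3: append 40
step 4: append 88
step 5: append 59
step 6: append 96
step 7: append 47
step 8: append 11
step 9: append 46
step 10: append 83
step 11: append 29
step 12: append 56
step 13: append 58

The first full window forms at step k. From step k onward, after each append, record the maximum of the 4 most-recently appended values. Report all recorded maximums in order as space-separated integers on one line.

Answer: 94 88 96 96 96 96 83 83 83 83

Derivation:
step 1: append 94 -> window=[94] (not full yet)
step 2: append 19 -> window=[94, 19] (not full yet)
step 3: append 40 -> window=[94, 19, 40] (not full yet)
step 4: append 88 -> window=[94, 19, 40, 88] -> max=94
step 5: append 59 -> window=[19, 40, 88, 59] -> max=88
step 6: append 96 -> window=[40, 88, 59, 96] -> max=96
step 7: append 47 -> window=[88, 59, 96, 47] -> max=96
step 8: append 11 -> window=[59, 96, 47, 11] -> max=96
step 9: append 46 -> window=[96, 47, 11, 46] -> max=96
step 10: append 83 -> window=[47, 11, 46, 83] -> max=83
step 11: append 29 -> window=[11, 46, 83, 29] -> max=83
step 12: append 56 -> window=[46, 83, 29, 56] -> max=83
step 13: append 58 -> window=[83, 29, 56, 58] -> max=83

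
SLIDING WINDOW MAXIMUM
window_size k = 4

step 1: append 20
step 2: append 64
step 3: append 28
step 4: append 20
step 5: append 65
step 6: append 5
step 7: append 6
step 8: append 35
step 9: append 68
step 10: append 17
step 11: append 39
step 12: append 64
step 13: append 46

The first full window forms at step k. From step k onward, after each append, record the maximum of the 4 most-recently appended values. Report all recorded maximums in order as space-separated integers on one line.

step 1: append 20 -> window=[20] (not full yet)
step 2: append 64 -> window=[20, 64] (not full yet)
step 3: append 28 -> window=[20, 64, 28] (not full yet)
step 4: append 20 -> window=[20, 64, 28, 20] -> max=64
step 5: append 65 -> window=[64, 28, 20, 65] -> max=65
step 6: append 5 -> window=[28, 20, 65, 5] -> max=65
step 7: append 6 -> window=[20, 65, 5, 6] -> max=65
step 8: append 35 -> window=[65, 5, 6, 35] -> max=65
step 9: append 68 -> window=[5, 6, 35, 68] -> max=68
step 10: append 17 -> window=[6, 35, 68, 17] -> max=68
step 11: append 39 -> window=[35, 68, 17, 39] -> max=68
step 12: append 64 -> window=[68, 17, 39, 64] -> max=68
step 13: append 46 -> window=[17, 39, 64, 46] -> max=64

Answer: 64 65 65 65 65 68 68 68 68 64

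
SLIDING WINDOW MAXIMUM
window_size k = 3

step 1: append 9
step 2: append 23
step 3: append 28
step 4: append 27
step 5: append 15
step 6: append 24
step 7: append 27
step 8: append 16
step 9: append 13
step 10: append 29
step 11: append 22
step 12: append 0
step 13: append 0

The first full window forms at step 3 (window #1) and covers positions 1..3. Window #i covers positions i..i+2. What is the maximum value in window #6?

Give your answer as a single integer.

step 1: append 9 -> window=[9] (not full yet)
step 2: append 23 -> window=[9, 23] (not full yet)
step 3: append 28 -> window=[9, 23, 28] -> max=28
step 4: append 27 -> window=[23, 28, 27] -> max=28
step 5: append 15 -> window=[28, 27, 15] -> max=28
step 6: append 24 -> window=[27, 15, 24] -> max=27
step 7: append 27 -> window=[15, 24, 27] -> max=27
step 8: append 16 -> window=[24, 27, 16] -> max=27
Window #6 max = 27

Answer: 27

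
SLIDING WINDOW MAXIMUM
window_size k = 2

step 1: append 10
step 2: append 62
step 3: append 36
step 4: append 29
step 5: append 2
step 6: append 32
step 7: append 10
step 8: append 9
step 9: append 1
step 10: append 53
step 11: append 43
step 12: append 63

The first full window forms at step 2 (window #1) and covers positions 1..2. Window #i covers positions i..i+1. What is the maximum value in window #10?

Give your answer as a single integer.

step 1: append 10 -> window=[10] (not full yet)
step 2: append 62 -> window=[10, 62] -> max=62
step 3: append 36 -> window=[62, 36] -> max=62
step 4: append 29 -> window=[36, 29] -> max=36
step 5: append 2 -> window=[29, 2] -> max=29
step 6: append 32 -> window=[2, 32] -> max=32
step 7: append 10 -> window=[32, 10] -> max=32
step 8: append 9 -> window=[10, 9] -> max=10
step 9: append 1 -> window=[9, 1] -> max=9
step 10: append 53 -> window=[1, 53] -> max=53
step 11: append 43 -> window=[53, 43] -> max=53
Window #10 max = 53

Answer: 53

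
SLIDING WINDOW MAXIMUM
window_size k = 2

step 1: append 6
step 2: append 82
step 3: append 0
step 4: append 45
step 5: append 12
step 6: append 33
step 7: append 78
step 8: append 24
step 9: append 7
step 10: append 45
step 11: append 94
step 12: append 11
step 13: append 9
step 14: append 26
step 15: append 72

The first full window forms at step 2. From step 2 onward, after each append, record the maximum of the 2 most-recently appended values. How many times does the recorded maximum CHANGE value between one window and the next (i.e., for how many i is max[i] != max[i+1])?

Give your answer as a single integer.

Answer: 9

Derivation:
step 1: append 6 -> window=[6] (not full yet)
step 2: append 82 -> window=[6, 82] -> max=82
step 3: append 0 -> window=[82, 0] -> max=82
step 4: append 45 -> window=[0, 45] -> max=45
step 5: append 12 -> window=[45, 12] -> max=45
step 6: append 33 -> window=[12, 33] -> max=33
step 7: append 78 -> window=[33, 78] -> max=78
step 8: append 24 -> window=[78, 24] -> max=78
step 9: append 7 -> window=[24, 7] -> max=24
step 10: append 45 -> window=[7, 45] -> max=45
step 11: append 94 -> window=[45, 94] -> max=94
step 12: append 11 -> window=[94, 11] -> max=94
step 13: append 9 -> window=[11, 9] -> max=11
step 14: append 26 -> window=[9, 26] -> max=26
step 15: append 72 -> window=[26, 72] -> max=72
Recorded maximums: 82 82 45 45 33 78 78 24 45 94 94 11 26 72
Changes between consecutive maximums: 9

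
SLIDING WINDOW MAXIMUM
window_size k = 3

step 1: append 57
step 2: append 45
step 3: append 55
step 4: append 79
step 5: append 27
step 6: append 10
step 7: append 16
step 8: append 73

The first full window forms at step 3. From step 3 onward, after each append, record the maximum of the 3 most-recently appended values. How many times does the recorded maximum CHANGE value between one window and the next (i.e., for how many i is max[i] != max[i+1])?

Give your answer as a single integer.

step 1: append 57 -> window=[57] (not full yet)
step 2: append 45 -> window=[57, 45] (not full yet)
step 3: append 55 -> window=[57, 45, 55] -> max=57
step 4: append 79 -> window=[45, 55, 79] -> max=79
step 5: append 27 -> window=[55, 79, 27] -> max=79
step 6: append 10 -> window=[79, 27, 10] -> max=79
step 7: append 16 -> window=[27, 10, 16] -> max=27
step 8: append 73 -> window=[10, 16, 73] -> max=73
Recorded maximums: 57 79 79 79 27 73
Changes between consecutive maximums: 3

Answer: 3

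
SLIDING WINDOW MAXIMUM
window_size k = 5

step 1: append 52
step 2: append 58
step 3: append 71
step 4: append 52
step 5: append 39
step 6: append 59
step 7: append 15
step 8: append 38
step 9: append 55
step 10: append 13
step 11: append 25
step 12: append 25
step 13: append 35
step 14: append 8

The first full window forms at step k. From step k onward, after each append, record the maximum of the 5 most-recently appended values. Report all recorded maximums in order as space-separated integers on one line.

step 1: append 52 -> window=[52] (not full yet)
step 2: append 58 -> window=[52, 58] (not full yet)
step 3: append 71 -> window=[52, 58, 71] (not full yet)
step 4: append 52 -> window=[52, 58, 71, 52] (not full yet)
step 5: append 39 -> window=[52, 58, 71, 52, 39] -> max=71
step 6: append 59 -> window=[58, 71, 52, 39, 59] -> max=71
step 7: append 15 -> window=[71, 52, 39, 59, 15] -> max=71
step 8: append 38 -> window=[52, 39, 59, 15, 38] -> max=59
step 9: append 55 -> window=[39, 59, 15, 38, 55] -> max=59
step 10: append 13 -> window=[59, 15, 38, 55, 13] -> max=59
step 11: append 25 -> window=[15, 38, 55, 13, 25] -> max=55
step 12: append 25 -> window=[38, 55, 13, 25, 25] -> max=55
step 13: append 35 -> window=[55, 13, 25, 25, 35] -> max=55
step 14: append 8 -> window=[13, 25, 25, 35, 8] -> max=35

Answer: 71 71 71 59 59 59 55 55 55 35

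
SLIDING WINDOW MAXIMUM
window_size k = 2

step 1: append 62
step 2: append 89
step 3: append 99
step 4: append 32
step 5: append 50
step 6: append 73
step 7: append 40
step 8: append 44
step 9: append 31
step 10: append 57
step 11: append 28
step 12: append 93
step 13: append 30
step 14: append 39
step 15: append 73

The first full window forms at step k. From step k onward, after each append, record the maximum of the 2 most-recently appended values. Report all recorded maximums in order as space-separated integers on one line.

Answer: 89 99 99 50 73 73 44 44 57 57 93 93 39 73

Derivation:
step 1: append 62 -> window=[62] (not full yet)
step 2: append 89 -> window=[62, 89] -> max=89
step 3: append 99 -> window=[89, 99] -> max=99
step 4: append 32 -> window=[99, 32] -> max=99
step 5: append 50 -> window=[32, 50] -> max=50
step 6: append 73 -> window=[50, 73] -> max=73
step 7: append 40 -> window=[73, 40] -> max=73
step 8: append 44 -> window=[40, 44] -> max=44
step 9: append 31 -> window=[44, 31] -> max=44
step 10: append 57 -> window=[31, 57] -> max=57
step 11: append 28 -> window=[57, 28] -> max=57
step 12: append 93 -> window=[28, 93] -> max=93
step 13: append 30 -> window=[93, 30] -> max=93
step 14: append 39 -> window=[30, 39] -> max=39
step 15: append 73 -> window=[39, 73] -> max=73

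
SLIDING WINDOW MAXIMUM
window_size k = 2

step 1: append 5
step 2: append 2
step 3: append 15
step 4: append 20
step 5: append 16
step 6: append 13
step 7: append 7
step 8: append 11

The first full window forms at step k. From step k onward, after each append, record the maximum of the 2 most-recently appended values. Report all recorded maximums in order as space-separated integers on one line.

step 1: append 5 -> window=[5] (not full yet)
step 2: append 2 -> window=[5, 2] -> max=5
step 3: append 15 -> window=[2, 15] -> max=15
step 4: append 20 -> window=[15, 20] -> max=20
step 5: append 16 -> window=[20, 16] -> max=20
step 6: append 13 -> window=[16, 13] -> max=16
step 7: append 7 -> window=[13, 7] -> max=13
step 8: append 11 -> window=[7, 11] -> max=11

Answer: 5 15 20 20 16 13 11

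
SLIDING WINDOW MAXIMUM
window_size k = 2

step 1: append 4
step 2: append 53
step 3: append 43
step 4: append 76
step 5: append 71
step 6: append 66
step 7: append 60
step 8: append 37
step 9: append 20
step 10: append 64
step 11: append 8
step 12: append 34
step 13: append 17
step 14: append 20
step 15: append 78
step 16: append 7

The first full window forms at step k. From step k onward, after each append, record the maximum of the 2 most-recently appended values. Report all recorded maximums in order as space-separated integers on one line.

Answer: 53 53 76 76 71 66 60 37 64 64 34 34 20 78 78

Derivation:
step 1: append 4 -> window=[4] (not full yet)
step 2: append 53 -> window=[4, 53] -> max=53
step 3: append 43 -> window=[53, 43] -> max=53
step 4: append 76 -> window=[43, 76] -> max=76
step 5: append 71 -> window=[76, 71] -> max=76
step 6: append 66 -> window=[71, 66] -> max=71
step 7: append 60 -> window=[66, 60] -> max=66
step 8: append 37 -> window=[60, 37] -> max=60
step 9: append 20 -> window=[37, 20] -> max=37
step 10: append 64 -> window=[20, 64] -> max=64
step 11: append 8 -> window=[64, 8] -> max=64
step 12: append 34 -> window=[8, 34] -> max=34
step 13: append 17 -> window=[34, 17] -> max=34
step 14: append 20 -> window=[17, 20] -> max=20
step 15: append 78 -> window=[20, 78] -> max=78
step 16: append 7 -> window=[78, 7] -> max=78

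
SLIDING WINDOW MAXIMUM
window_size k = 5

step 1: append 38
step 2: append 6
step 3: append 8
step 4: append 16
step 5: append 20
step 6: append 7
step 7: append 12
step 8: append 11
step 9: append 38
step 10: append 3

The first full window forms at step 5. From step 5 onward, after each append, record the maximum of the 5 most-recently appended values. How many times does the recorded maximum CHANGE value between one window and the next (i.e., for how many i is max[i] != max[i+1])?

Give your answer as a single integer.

Answer: 2

Derivation:
step 1: append 38 -> window=[38] (not full yet)
step 2: append 6 -> window=[38, 6] (not full yet)
step 3: append 8 -> window=[38, 6, 8] (not full yet)
step 4: append 16 -> window=[38, 6, 8, 16] (not full yet)
step 5: append 20 -> window=[38, 6, 8, 16, 20] -> max=38
step 6: append 7 -> window=[6, 8, 16, 20, 7] -> max=20
step 7: append 12 -> window=[8, 16, 20, 7, 12] -> max=20
step 8: append 11 -> window=[16, 20, 7, 12, 11] -> max=20
step 9: append 38 -> window=[20, 7, 12, 11, 38] -> max=38
step 10: append 3 -> window=[7, 12, 11, 38, 3] -> max=38
Recorded maximums: 38 20 20 20 38 38
Changes between consecutive maximums: 2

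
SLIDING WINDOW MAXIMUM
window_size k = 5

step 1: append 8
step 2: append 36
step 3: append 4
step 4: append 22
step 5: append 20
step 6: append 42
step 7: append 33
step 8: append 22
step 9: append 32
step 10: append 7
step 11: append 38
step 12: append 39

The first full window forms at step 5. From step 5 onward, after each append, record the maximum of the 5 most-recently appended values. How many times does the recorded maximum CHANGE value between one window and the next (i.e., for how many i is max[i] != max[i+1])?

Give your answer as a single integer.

step 1: append 8 -> window=[8] (not full yet)
step 2: append 36 -> window=[8, 36] (not full yet)
step 3: append 4 -> window=[8, 36, 4] (not full yet)
step 4: append 22 -> window=[8, 36, 4, 22] (not full yet)
step 5: append 20 -> window=[8, 36, 4, 22, 20] -> max=36
step 6: append 42 -> window=[36, 4, 22, 20, 42] -> max=42
step 7: append 33 -> window=[4, 22, 20, 42, 33] -> max=42
step 8: append 22 -> window=[22, 20, 42, 33, 22] -> max=42
step 9: append 32 -> window=[20, 42, 33, 22, 32] -> max=42
step 10: append 7 -> window=[42, 33, 22, 32, 7] -> max=42
step 11: append 38 -> window=[33, 22, 32, 7, 38] -> max=38
step 12: append 39 -> window=[22, 32, 7, 38, 39] -> max=39
Recorded maximums: 36 42 42 42 42 42 38 39
Changes between consecutive maximums: 3

Answer: 3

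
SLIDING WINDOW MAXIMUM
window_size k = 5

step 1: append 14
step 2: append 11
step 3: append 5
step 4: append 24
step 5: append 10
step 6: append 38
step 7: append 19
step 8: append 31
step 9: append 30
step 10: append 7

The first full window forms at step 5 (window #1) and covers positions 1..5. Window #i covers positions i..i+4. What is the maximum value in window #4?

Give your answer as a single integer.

step 1: append 14 -> window=[14] (not full yet)
step 2: append 11 -> window=[14, 11] (not full yet)
step 3: append 5 -> window=[14, 11, 5] (not full yet)
step 4: append 24 -> window=[14, 11, 5, 24] (not full yet)
step 5: append 10 -> window=[14, 11, 5, 24, 10] -> max=24
step 6: append 38 -> window=[11, 5, 24, 10, 38] -> max=38
step 7: append 19 -> window=[5, 24, 10, 38, 19] -> max=38
step 8: append 31 -> window=[24, 10, 38, 19, 31] -> max=38
Window #4 max = 38

Answer: 38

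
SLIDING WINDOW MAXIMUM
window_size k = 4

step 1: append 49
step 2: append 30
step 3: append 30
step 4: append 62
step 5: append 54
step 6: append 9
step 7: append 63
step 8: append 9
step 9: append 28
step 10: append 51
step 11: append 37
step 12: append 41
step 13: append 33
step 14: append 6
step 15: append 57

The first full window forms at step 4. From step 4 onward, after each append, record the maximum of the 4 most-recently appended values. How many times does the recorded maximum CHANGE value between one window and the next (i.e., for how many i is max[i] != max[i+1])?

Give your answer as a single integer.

Answer: 4

Derivation:
step 1: append 49 -> window=[49] (not full yet)
step 2: append 30 -> window=[49, 30] (not full yet)
step 3: append 30 -> window=[49, 30, 30] (not full yet)
step 4: append 62 -> window=[49, 30, 30, 62] -> max=62
step 5: append 54 -> window=[30, 30, 62, 54] -> max=62
step 6: append 9 -> window=[30, 62, 54, 9] -> max=62
step 7: append 63 -> window=[62, 54, 9, 63] -> max=63
step 8: append 9 -> window=[54, 9, 63, 9] -> max=63
step 9: append 28 -> window=[9, 63, 9, 28] -> max=63
step 10: append 51 -> window=[63, 9, 28, 51] -> max=63
step 11: append 37 -> window=[9, 28, 51, 37] -> max=51
step 12: append 41 -> window=[28, 51, 37, 41] -> max=51
step 13: append 33 -> window=[51, 37, 41, 33] -> max=51
step 14: append 6 -> window=[37, 41, 33, 6] -> max=41
step 15: append 57 -> window=[41, 33, 6, 57] -> max=57
Recorded maximums: 62 62 62 63 63 63 63 51 51 51 41 57
Changes between consecutive maximums: 4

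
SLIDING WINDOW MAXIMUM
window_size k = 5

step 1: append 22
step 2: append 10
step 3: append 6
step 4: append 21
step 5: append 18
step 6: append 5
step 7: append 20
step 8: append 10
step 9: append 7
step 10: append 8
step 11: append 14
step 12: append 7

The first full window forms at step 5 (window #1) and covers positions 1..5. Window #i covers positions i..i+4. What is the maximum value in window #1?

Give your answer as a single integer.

step 1: append 22 -> window=[22] (not full yet)
step 2: append 10 -> window=[22, 10] (not full yet)
step 3: append 6 -> window=[22, 10, 6] (not full yet)
step 4: append 21 -> window=[22, 10, 6, 21] (not full yet)
step 5: append 18 -> window=[22, 10, 6, 21, 18] -> max=22
Window #1 max = 22

Answer: 22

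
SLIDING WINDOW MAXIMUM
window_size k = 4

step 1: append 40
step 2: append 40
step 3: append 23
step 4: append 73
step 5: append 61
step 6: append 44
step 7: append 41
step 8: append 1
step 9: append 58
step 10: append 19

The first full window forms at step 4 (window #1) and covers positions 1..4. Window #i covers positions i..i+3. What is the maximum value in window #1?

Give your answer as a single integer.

Answer: 73

Derivation:
step 1: append 40 -> window=[40] (not full yet)
step 2: append 40 -> window=[40, 40] (not full yet)
step 3: append 23 -> window=[40, 40, 23] (not full yet)
step 4: append 73 -> window=[40, 40, 23, 73] -> max=73
Window #1 max = 73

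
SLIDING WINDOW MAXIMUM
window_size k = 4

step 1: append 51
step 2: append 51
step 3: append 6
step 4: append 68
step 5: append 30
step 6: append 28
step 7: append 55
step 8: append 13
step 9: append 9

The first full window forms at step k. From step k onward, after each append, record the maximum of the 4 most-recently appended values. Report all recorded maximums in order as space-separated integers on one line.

step 1: append 51 -> window=[51] (not full yet)
step 2: append 51 -> window=[51, 51] (not full yet)
step 3: append 6 -> window=[51, 51, 6] (not full yet)
step 4: append 68 -> window=[51, 51, 6, 68] -> max=68
step 5: append 30 -> window=[51, 6, 68, 30] -> max=68
step 6: append 28 -> window=[6, 68, 30, 28] -> max=68
step 7: append 55 -> window=[68, 30, 28, 55] -> max=68
step 8: append 13 -> window=[30, 28, 55, 13] -> max=55
step 9: append 9 -> window=[28, 55, 13, 9] -> max=55

Answer: 68 68 68 68 55 55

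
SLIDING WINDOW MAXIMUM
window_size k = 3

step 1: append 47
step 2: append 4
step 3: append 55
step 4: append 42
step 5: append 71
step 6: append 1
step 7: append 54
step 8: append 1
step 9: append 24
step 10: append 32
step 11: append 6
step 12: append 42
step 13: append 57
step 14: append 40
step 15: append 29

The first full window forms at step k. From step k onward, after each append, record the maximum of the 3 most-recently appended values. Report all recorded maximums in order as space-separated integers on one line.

step 1: append 47 -> window=[47] (not full yet)
step 2: append 4 -> window=[47, 4] (not full yet)
step 3: append 55 -> window=[47, 4, 55] -> max=55
step 4: append 42 -> window=[4, 55, 42] -> max=55
step 5: append 71 -> window=[55, 42, 71] -> max=71
step 6: append 1 -> window=[42, 71, 1] -> max=71
step 7: append 54 -> window=[71, 1, 54] -> max=71
step 8: append 1 -> window=[1, 54, 1] -> max=54
step 9: append 24 -> window=[54, 1, 24] -> max=54
step 10: append 32 -> window=[1, 24, 32] -> max=32
step 11: append 6 -> window=[24, 32, 6] -> max=32
step 12: append 42 -> window=[32, 6, 42] -> max=42
step 13: append 57 -> window=[6, 42, 57] -> max=57
step 14: append 40 -> window=[42, 57, 40] -> max=57
step 15: append 29 -> window=[57, 40, 29] -> max=57

Answer: 55 55 71 71 71 54 54 32 32 42 57 57 57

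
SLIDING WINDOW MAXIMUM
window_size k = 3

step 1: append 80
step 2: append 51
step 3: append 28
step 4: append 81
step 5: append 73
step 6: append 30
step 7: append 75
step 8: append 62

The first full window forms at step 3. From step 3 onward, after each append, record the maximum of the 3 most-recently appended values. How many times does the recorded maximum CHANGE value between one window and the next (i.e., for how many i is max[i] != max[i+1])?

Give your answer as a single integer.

step 1: append 80 -> window=[80] (not full yet)
step 2: append 51 -> window=[80, 51] (not full yet)
step 3: append 28 -> window=[80, 51, 28] -> max=80
step 4: append 81 -> window=[51, 28, 81] -> max=81
step 5: append 73 -> window=[28, 81, 73] -> max=81
step 6: append 30 -> window=[81, 73, 30] -> max=81
step 7: append 75 -> window=[73, 30, 75] -> max=75
step 8: append 62 -> window=[30, 75, 62] -> max=75
Recorded maximums: 80 81 81 81 75 75
Changes between consecutive maximums: 2

Answer: 2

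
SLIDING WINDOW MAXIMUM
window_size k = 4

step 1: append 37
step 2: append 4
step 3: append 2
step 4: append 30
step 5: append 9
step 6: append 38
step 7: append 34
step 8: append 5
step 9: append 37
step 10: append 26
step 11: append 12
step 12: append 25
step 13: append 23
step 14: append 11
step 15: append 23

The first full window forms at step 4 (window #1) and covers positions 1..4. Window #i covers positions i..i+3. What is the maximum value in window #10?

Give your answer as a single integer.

Answer: 26

Derivation:
step 1: append 37 -> window=[37] (not full yet)
step 2: append 4 -> window=[37, 4] (not full yet)
step 3: append 2 -> window=[37, 4, 2] (not full yet)
step 4: append 30 -> window=[37, 4, 2, 30] -> max=37
step 5: append 9 -> window=[4, 2, 30, 9] -> max=30
step 6: append 38 -> window=[2, 30, 9, 38] -> max=38
step 7: append 34 -> window=[30, 9, 38, 34] -> max=38
step 8: append 5 -> window=[9, 38, 34, 5] -> max=38
step 9: append 37 -> window=[38, 34, 5, 37] -> max=38
step 10: append 26 -> window=[34, 5, 37, 26] -> max=37
step 11: append 12 -> window=[5, 37, 26, 12] -> max=37
step 12: append 25 -> window=[37, 26, 12, 25] -> max=37
step 13: append 23 -> window=[26, 12, 25, 23] -> max=26
Window #10 max = 26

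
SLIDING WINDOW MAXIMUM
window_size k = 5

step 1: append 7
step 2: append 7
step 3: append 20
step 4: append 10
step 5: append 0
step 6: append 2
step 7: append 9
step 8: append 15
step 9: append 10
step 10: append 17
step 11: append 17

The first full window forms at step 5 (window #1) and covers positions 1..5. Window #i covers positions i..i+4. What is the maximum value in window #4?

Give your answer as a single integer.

step 1: append 7 -> window=[7] (not full yet)
step 2: append 7 -> window=[7, 7] (not full yet)
step 3: append 20 -> window=[7, 7, 20] (not full yet)
step 4: append 10 -> window=[7, 7, 20, 10] (not full yet)
step 5: append 0 -> window=[7, 7, 20, 10, 0] -> max=20
step 6: append 2 -> window=[7, 20, 10, 0, 2] -> max=20
step 7: append 9 -> window=[20, 10, 0, 2, 9] -> max=20
step 8: append 15 -> window=[10, 0, 2, 9, 15] -> max=15
Window #4 max = 15

Answer: 15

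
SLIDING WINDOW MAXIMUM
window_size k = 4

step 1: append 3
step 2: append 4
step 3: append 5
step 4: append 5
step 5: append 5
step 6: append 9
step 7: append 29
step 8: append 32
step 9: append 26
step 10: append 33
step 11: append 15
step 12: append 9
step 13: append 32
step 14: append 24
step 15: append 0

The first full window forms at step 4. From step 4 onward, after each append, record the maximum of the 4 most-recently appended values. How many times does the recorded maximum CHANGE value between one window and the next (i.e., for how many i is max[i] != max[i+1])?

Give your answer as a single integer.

step 1: append 3 -> window=[3] (not full yet)
step 2: append 4 -> window=[3, 4] (not full yet)
step 3: append 5 -> window=[3, 4, 5] (not full yet)
step 4: append 5 -> window=[3, 4, 5, 5] -> max=5
step 5: append 5 -> window=[4, 5, 5, 5] -> max=5
step 6: append 9 -> window=[5, 5, 5, 9] -> max=9
step 7: append 29 -> window=[5, 5, 9, 29] -> max=29
step 8: append 32 -> window=[5, 9, 29, 32] -> max=32
step 9: append 26 -> window=[9, 29, 32, 26] -> max=32
step 10: append 33 -> window=[29, 32, 26, 33] -> max=33
step 11: append 15 -> window=[32, 26, 33, 15] -> max=33
step 12: append 9 -> window=[26, 33, 15, 9] -> max=33
step 13: append 32 -> window=[33, 15, 9, 32] -> max=33
step 14: append 24 -> window=[15, 9, 32, 24] -> max=32
step 15: append 0 -> window=[9, 32, 24, 0] -> max=32
Recorded maximums: 5 5 9 29 32 32 33 33 33 33 32 32
Changes between consecutive maximums: 5

Answer: 5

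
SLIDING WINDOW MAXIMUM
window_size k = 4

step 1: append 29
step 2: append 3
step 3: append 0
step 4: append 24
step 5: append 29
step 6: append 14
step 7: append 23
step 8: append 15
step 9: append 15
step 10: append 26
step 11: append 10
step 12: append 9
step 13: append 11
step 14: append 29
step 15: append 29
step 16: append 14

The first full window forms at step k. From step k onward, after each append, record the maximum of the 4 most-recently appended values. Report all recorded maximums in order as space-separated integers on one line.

step 1: append 29 -> window=[29] (not full yet)
step 2: append 3 -> window=[29, 3] (not full yet)
step 3: append 0 -> window=[29, 3, 0] (not full yet)
step 4: append 24 -> window=[29, 3, 0, 24] -> max=29
step 5: append 29 -> window=[3, 0, 24, 29] -> max=29
step 6: append 14 -> window=[0, 24, 29, 14] -> max=29
step 7: append 23 -> window=[24, 29, 14, 23] -> max=29
step 8: append 15 -> window=[29, 14, 23, 15] -> max=29
step 9: append 15 -> window=[14, 23, 15, 15] -> max=23
step 10: append 26 -> window=[23, 15, 15, 26] -> max=26
step 11: append 10 -> window=[15, 15, 26, 10] -> max=26
step 12: append 9 -> window=[15, 26, 10, 9] -> max=26
step 13: append 11 -> window=[26, 10, 9, 11] -> max=26
step 14: append 29 -> window=[10, 9, 11, 29] -> max=29
step 15: append 29 -> window=[9, 11, 29, 29] -> max=29
step 16: append 14 -> window=[11, 29, 29, 14] -> max=29

Answer: 29 29 29 29 29 23 26 26 26 26 29 29 29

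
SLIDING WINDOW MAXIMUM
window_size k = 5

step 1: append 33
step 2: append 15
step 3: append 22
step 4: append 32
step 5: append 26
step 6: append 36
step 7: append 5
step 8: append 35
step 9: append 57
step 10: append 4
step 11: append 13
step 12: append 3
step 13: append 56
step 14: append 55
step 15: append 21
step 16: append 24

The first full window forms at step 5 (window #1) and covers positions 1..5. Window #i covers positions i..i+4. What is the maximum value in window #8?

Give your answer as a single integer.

step 1: append 33 -> window=[33] (not full yet)
step 2: append 15 -> window=[33, 15] (not full yet)
step 3: append 22 -> window=[33, 15, 22] (not full yet)
step 4: append 32 -> window=[33, 15, 22, 32] (not full yet)
step 5: append 26 -> window=[33, 15, 22, 32, 26] -> max=33
step 6: append 36 -> window=[15, 22, 32, 26, 36] -> max=36
step 7: append 5 -> window=[22, 32, 26, 36, 5] -> max=36
step 8: append 35 -> window=[32, 26, 36, 5, 35] -> max=36
step 9: append 57 -> window=[26, 36, 5, 35, 57] -> max=57
step 10: append 4 -> window=[36, 5, 35, 57, 4] -> max=57
step 11: append 13 -> window=[5, 35, 57, 4, 13] -> max=57
step 12: append 3 -> window=[35, 57, 4, 13, 3] -> max=57
Window #8 max = 57

Answer: 57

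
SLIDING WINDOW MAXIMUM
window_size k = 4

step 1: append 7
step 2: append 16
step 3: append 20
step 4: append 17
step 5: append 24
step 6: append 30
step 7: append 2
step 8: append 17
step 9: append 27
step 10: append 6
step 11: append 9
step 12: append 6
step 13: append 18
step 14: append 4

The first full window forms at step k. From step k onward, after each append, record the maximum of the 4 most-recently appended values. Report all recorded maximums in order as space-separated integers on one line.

Answer: 20 24 30 30 30 30 27 27 27 18 18

Derivation:
step 1: append 7 -> window=[7] (not full yet)
step 2: append 16 -> window=[7, 16] (not full yet)
step 3: append 20 -> window=[7, 16, 20] (not full yet)
step 4: append 17 -> window=[7, 16, 20, 17] -> max=20
step 5: append 24 -> window=[16, 20, 17, 24] -> max=24
step 6: append 30 -> window=[20, 17, 24, 30] -> max=30
step 7: append 2 -> window=[17, 24, 30, 2] -> max=30
step 8: append 17 -> window=[24, 30, 2, 17] -> max=30
step 9: append 27 -> window=[30, 2, 17, 27] -> max=30
step 10: append 6 -> window=[2, 17, 27, 6] -> max=27
step 11: append 9 -> window=[17, 27, 6, 9] -> max=27
step 12: append 6 -> window=[27, 6, 9, 6] -> max=27
step 13: append 18 -> window=[6, 9, 6, 18] -> max=18
step 14: append 4 -> window=[9, 6, 18, 4] -> max=18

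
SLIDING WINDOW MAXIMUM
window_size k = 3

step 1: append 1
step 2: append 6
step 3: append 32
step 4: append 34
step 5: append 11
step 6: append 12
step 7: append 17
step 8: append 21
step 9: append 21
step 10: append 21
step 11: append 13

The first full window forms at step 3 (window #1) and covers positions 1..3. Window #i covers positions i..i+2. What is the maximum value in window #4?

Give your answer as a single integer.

Answer: 34

Derivation:
step 1: append 1 -> window=[1] (not full yet)
step 2: append 6 -> window=[1, 6] (not full yet)
step 3: append 32 -> window=[1, 6, 32] -> max=32
step 4: append 34 -> window=[6, 32, 34] -> max=34
step 5: append 11 -> window=[32, 34, 11] -> max=34
step 6: append 12 -> window=[34, 11, 12] -> max=34
Window #4 max = 34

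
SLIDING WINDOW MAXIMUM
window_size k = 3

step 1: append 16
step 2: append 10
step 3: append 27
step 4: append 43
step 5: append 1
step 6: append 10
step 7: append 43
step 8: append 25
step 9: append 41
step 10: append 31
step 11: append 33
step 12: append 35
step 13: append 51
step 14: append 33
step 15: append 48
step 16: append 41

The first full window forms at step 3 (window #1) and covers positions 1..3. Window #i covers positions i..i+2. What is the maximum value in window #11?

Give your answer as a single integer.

step 1: append 16 -> window=[16] (not full yet)
step 2: append 10 -> window=[16, 10] (not full yet)
step 3: append 27 -> window=[16, 10, 27] -> max=27
step 4: append 43 -> window=[10, 27, 43] -> max=43
step 5: append 1 -> window=[27, 43, 1] -> max=43
step 6: append 10 -> window=[43, 1, 10] -> max=43
step 7: append 43 -> window=[1, 10, 43] -> max=43
step 8: append 25 -> window=[10, 43, 25] -> max=43
step 9: append 41 -> window=[43, 25, 41] -> max=43
step 10: append 31 -> window=[25, 41, 31] -> max=41
step 11: append 33 -> window=[41, 31, 33] -> max=41
step 12: append 35 -> window=[31, 33, 35] -> max=35
step 13: append 51 -> window=[33, 35, 51] -> max=51
Window #11 max = 51

Answer: 51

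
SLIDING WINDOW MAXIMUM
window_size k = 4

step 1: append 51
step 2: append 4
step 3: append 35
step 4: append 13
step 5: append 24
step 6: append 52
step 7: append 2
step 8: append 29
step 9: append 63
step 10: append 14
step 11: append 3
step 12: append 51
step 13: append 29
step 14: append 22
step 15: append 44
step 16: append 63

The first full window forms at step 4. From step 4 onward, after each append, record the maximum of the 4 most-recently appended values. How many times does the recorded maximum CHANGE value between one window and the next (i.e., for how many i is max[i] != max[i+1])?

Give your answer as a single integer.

step 1: append 51 -> window=[51] (not full yet)
step 2: append 4 -> window=[51, 4] (not full yet)
step 3: append 35 -> window=[51, 4, 35] (not full yet)
step 4: append 13 -> window=[51, 4, 35, 13] -> max=51
step 5: append 24 -> window=[4, 35, 13, 24] -> max=35
step 6: append 52 -> window=[35, 13, 24, 52] -> max=52
step 7: append 2 -> window=[13, 24, 52, 2] -> max=52
step 8: append 29 -> window=[24, 52, 2, 29] -> max=52
step 9: append 63 -> window=[52, 2, 29, 63] -> max=63
step 10: append 14 -> window=[2, 29, 63, 14] -> max=63
step 11: append 3 -> window=[29, 63, 14, 3] -> max=63
step 12: append 51 -> window=[63, 14, 3, 51] -> max=63
step 13: append 29 -> window=[14, 3, 51, 29] -> max=51
step 14: append 22 -> window=[3, 51, 29, 22] -> max=51
step 15: append 44 -> window=[51, 29, 22, 44] -> max=51
step 16: append 63 -> window=[29, 22, 44, 63] -> max=63
Recorded maximums: 51 35 52 52 52 63 63 63 63 51 51 51 63
Changes between consecutive maximums: 5

Answer: 5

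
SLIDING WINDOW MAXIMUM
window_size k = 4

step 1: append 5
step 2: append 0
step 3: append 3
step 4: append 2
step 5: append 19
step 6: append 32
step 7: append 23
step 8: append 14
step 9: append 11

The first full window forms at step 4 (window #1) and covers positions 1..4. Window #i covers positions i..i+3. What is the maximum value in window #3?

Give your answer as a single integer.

step 1: append 5 -> window=[5] (not full yet)
step 2: append 0 -> window=[5, 0] (not full yet)
step 3: append 3 -> window=[5, 0, 3] (not full yet)
step 4: append 2 -> window=[5, 0, 3, 2] -> max=5
step 5: append 19 -> window=[0, 3, 2, 19] -> max=19
step 6: append 32 -> window=[3, 2, 19, 32] -> max=32
Window #3 max = 32

Answer: 32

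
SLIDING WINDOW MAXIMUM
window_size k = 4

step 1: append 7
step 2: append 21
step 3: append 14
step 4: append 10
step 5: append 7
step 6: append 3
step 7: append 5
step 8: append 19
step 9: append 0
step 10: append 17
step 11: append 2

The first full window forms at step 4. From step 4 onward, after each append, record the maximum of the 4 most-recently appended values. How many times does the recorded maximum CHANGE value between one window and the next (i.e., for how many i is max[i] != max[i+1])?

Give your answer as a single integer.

Answer: 3

Derivation:
step 1: append 7 -> window=[7] (not full yet)
step 2: append 21 -> window=[7, 21] (not full yet)
step 3: append 14 -> window=[7, 21, 14] (not full yet)
step 4: append 10 -> window=[7, 21, 14, 10] -> max=21
step 5: append 7 -> window=[21, 14, 10, 7] -> max=21
step 6: append 3 -> window=[14, 10, 7, 3] -> max=14
step 7: append 5 -> window=[10, 7, 3, 5] -> max=10
step 8: append 19 -> window=[7, 3, 5, 19] -> max=19
step 9: append 0 -> window=[3, 5, 19, 0] -> max=19
step 10: append 17 -> window=[5, 19, 0, 17] -> max=19
step 11: append 2 -> window=[19, 0, 17, 2] -> max=19
Recorded maximums: 21 21 14 10 19 19 19 19
Changes between consecutive maximums: 3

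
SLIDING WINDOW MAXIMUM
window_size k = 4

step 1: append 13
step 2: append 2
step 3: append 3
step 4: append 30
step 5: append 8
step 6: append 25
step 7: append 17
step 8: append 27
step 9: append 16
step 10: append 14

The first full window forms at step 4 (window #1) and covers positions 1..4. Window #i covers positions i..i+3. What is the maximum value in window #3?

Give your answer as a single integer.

step 1: append 13 -> window=[13] (not full yet)
step 2: append 2 -> window=[13, 2] (not full yet)
step 3: append 3 -> window=[13, 2, 3] (not full yet)
step 4: append 30 -> window=[13, 2, 3, 30] -> max=30
step 5: append 8 -> window=[2, 3, 30, 8] -> max=30
step 6: append 25 -> window=[3, 30, 8, 25] -> max=30
Window #3 max = 30

Answer: 30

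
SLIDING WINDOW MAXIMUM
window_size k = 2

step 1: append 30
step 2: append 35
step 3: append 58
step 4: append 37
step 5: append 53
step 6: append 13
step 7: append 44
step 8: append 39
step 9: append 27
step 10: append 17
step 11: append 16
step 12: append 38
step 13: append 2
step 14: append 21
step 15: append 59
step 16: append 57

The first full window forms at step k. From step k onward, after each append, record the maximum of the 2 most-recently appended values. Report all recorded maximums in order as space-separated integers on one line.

step 1: append 30 -> window=[30] (not full yet)
step 2: append 35 -> window=[30, 35] -> max=35
step 3: append 58 -> window=[35, 58] -> max=58
step 4: append 37 -> window=[58, 37] -> max=58
step 5: append 53 -> window=[37, 53] -> max=53
step 6: append 13 -> window=[53, 13] -> max=53
step 7: append 44 -> window=[13, 44] -> max=44
step 8: append 39 -> window=[44, 39] -> max=44
step 9: append 27 -> window=[39, 27] -> max=39
step 10: append 17 -> window=[27, 17] -> max=27
step 11: append 16 -> window=[17, 16] -> max=17
step 12: append 38 -> window=[16, 38] -> max=38
step 13: append 2 -> window=[38, 2] -> max=38
step 14: append 21 -> window=[2, 21] -> max=21
step 15: append 59 -> window=[21, 59] -> max=59
step 16: append 57 -> window=[59, 57] -> max=59

Answer: 35 58 58 53 53 44 44 39 27 17 38 38 21 59 59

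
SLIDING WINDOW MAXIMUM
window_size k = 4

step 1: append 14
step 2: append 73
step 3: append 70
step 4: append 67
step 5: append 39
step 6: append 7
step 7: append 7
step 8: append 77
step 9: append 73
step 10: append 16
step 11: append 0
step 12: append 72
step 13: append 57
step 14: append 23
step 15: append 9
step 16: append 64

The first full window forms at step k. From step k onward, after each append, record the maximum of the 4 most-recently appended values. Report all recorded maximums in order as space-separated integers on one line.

Answer: 73 73 70 67 77 77 77 77 73 72 72 72 64

Derivation:
step 1: append 14 -> window=[14] (not full yet)
step 2: append 73 -> window=[14, 73] (not full yet)
step 3: append 70 -> window=[14, 73, 70] (not full yet)
step 4: append 67 -> window=[14, 73, 70, 67] -> max=73
step 5: append 39 -> window=[73, 70, 67, 39] -> max=73
step 6: append 7 -> window=[70, 67, 39, 7] -> max=70
step 7: append 7 -> window=[67, 39, 7, 7] -> max=67
step 8: append 77 -> window=[39, 7, 7, 77] -> max=77
step 9: append 73 -> window=[7, 7, 77, 73] -> max=77
step 10: append 16 -> window=[7, 77, 73, 16] -> max=77
step 11: append 0 -> window=[77, 73, 16, 0] -> max=77
step 12: append 72 -> window=[73, 16, 0, 72] -> max=73
step 13: append 57 -> window=[16, 0, 72, 57] -> max=72
step 14: append 23 -> window=[0, 72, 57, 23] -> max=72
step 15: append 9 -> window=[72, 57, 23, 9] -> max=72
step 16: append 64 -> window=[57, 23, 9, 64] -> max=64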